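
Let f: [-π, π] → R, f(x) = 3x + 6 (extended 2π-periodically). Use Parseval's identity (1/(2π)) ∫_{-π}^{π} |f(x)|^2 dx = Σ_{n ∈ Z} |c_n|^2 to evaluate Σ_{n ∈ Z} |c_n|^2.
Σ |c_n|^2 = 3π^2 + 36

Expand and integrate term by term over [-π, π]:
  ∫ (3x)^2 dx = 9·(2π^3/3); ∫ 2·3·(6)·x dx = 0 (odd integrand); ∫ 6^2 dx = 36·2π.
So (1/(2π)) ∫_{-π}^{π} (3x + 6)^2 dx = 9π^2/3 + 36 = 3π^2 + 36.
Parseval ⇒ Σ |c_n|^2 = 3π^2 + 36.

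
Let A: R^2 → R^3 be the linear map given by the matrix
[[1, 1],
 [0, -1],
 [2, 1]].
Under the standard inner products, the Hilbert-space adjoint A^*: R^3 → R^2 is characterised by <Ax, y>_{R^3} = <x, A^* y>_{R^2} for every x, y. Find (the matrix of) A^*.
A^* = A^T =
[[1, 0, 2],
 [1, -1, 1]]

For real matrices with standard dot products, the defining identity <Ax, y> = <x, A^* y> gives (Ax)^T y = x^T (A^*) y, i.e. x^T A^T y = x^T (A^*) y. Since this holds for all x, y, we must have A^* = A^T. Therefore
A^* =
[[1, 0, 2],
 [1, -1, 1]].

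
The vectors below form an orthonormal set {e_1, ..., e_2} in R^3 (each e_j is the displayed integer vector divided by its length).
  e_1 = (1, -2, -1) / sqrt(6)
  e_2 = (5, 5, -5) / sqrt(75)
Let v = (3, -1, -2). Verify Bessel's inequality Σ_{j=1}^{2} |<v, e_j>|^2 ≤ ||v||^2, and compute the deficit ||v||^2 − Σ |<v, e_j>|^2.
Σ |<v, e_j>|^2 = 27/2; ||v||^2 = 14; deficit = 1/2

Write each e_j = u_j / sqrt(<u_j, u_j>) where u_j is the displayed integer vector. Then <v, e_j> = <v, u_j> / sqrt(<u_j, u_j>), so |<v, e_j>|^2 = <v, u_j>^2 / <u_j, u_j>.
Coefficients: <v, e_1> = 7/sqrt(6), <v, e_2> = 20/sqrt(75).
Square and sum: Σ |<v, e_j>|^2 = 27/2.
Compute ||v||^2 = v·v = 14.
Deficit = 14 − 27/2 = 1/2 ≥ 0, confirming Bessel's inequality. (The deficit equals ||v − Σ <v,e_j> e_j||^2, the squared distance from v to span{e_j}.)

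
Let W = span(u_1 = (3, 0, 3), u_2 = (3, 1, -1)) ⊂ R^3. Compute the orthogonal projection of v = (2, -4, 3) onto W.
proj_W(v) = (7/6, -2/3, 23/6)

Set up U = [u_1 | ... | u_2] ∈ R^(3×2). The projector onto W = col(U) is P = U (U^T U)^(-1) U^T.
Compute U^T U =
  [18, 6]
  [6, 11],
and U^T v = (15, -1).
Solve U^T U · c = U^T v for the coefficients: c = (19/18, -2/3). The projection is proj_W(v) = U c.
Check: (v - proj_W(v)) · u_1 = 0  (should be 0).
Check: (v - proj_W(v)) · u_2 = 0  (should be 0).
Result: proj_W(v) = (7/6, -2/3, 23/6).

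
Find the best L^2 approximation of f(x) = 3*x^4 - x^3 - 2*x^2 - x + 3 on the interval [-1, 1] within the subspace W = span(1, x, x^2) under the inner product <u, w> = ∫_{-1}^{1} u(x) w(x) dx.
g(x) = 4*x^2/7 - 8*x/5 + 96/35

The best approximation g ∈ W is the orthogonal projection of f onto W. Writing g = a_0 + a_1 x + a_2 x^2, the coefficients solve the normal equations G · a = b where
  G_{ij} = <φ_i, φ_j> and b_i = <f, φ_i>, with φ_0 = 1, φ_1 = x, φ_2 = x^2.
G =
  [2, 0, 2/3]
  [0, 2/3, 0]
  [2/3, 0, 2/5],
b = (88/15, -16/15, 72/35).
Solving gives a_0 = 96/35, a_1 = -8/5, a_2 = 4/7, so
  g(x) = 4*x^2/7 - 8*x/5 + 96/35.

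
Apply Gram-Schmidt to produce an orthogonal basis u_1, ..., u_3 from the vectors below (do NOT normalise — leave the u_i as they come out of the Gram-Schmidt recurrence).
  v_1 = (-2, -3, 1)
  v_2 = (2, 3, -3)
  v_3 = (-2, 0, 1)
Orthogonal basis:
  u_1 = (-2, -3, 1)
  u_2 = (-2/7, -3/7, -13/7)
  u_3 = (-18/13, 12/13, 0)

Apply the Gram-Schmidt recurrence
  u_1 = v_1
  u_i = v_i − Σ_{j<i} ((v_i · u_j) / (u_j · u_j)) · u_j.

Step by step this gives:
  u_1 = (-2, -3, 1)
  u_2 = (-2/7, -3/7, -13/7)
  u_3 = (-18/13, 12/13, 0)

Orthogonality check:
  u_2 · u_1 = 0 (should be 0)
  u_3 · u_1 = 0 (should be 0)
  u_3 · u_2 = 0 (should be 0)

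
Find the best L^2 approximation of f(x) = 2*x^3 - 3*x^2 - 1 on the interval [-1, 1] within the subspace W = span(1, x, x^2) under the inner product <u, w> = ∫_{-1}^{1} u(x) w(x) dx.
g(x) = -3*x^2 + 6*x/5 - 1

The best approximation g ∈ W is the orthogonal projection of f onto W. Writing g = a_0 + a_1 x + a_2 x^2, the coefficients solve the normal equations G · a = b where
  G_{ij} = <φ_i, φ_j> and b_i = <f, φ_i>, with φ_0 = 1, φ_1 = x, φ_2 = x^2.
G =
  [2, 0, 2/3]
  [0, 2/3, 0]
  [2/3, 0, 2/5],
b = (-4, 4/5, -28/15).
Solving gives a_0 = -1, a_1 = 6/5, a_2 = -3, so
  g(x) = -3*x^2 + 6*x/5 - 1.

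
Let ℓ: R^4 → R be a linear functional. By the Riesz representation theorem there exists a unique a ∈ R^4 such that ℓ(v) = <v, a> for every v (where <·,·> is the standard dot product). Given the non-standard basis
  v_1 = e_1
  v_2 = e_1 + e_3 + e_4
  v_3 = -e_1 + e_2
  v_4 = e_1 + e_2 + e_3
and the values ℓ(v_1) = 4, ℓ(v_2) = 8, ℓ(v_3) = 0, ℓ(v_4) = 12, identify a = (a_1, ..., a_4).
a = (4, 4, 4, 0)

Write a = (a_1, ..., a_4) in the standard basis. For each basis vector v_i, ℓ(v_i) = <v_i, a> is a linear equation in the a_j's. Collect the n equations into a matrix system V a = ℓ, where row i of V is v_i (expressed in the standard basis). Since V is invertible (lower-triangular with 1s on the diagonal, up to permutation), solve by back-substitution:
  V =
[[1, 0, 0, 0],
 [1, 0, 1, 1],
 [-1, 1, 0, 0],
 [1, 1, 1, 0]]
  V a = (4, 8, 0, 12)
Solving gives a = (4, 4, 4, 0).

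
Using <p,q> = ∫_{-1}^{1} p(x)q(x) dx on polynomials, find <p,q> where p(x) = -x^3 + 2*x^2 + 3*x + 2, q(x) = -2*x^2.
<p,q> = -64/15

Expand the product: p(x)·q(x) = 2*x^5 - 4*x^4 - 6*x^3 - 4*x^2.
∫_{-1}^{1} of each monomial x^k gives [2/(k+1) if k even, 0 if k odd]. Integrating term-by-term (or equivalently evaluating the antiderivative F(x) = x^6/3 - 4*x^5/5 - 3*x^4/2 - 4*x^3/3 at the endpoints):
  F(1) − F(−1) = -33/10 − (29/30) = -64/15.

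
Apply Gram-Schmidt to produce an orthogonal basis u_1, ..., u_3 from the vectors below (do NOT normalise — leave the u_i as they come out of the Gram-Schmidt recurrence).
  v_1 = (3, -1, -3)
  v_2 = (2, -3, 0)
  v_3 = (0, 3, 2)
Orthogonal basis:
  u_1 = (3, -1, -3)
  u_2 = (11/19, -48/19, 27/19)
  u_3 = (144/83, 96/83, 112/83)

Apply the Gram-Schmidt recurrence
  u_1 = v_1
  u_i = v_i − Σ_{j<i} ((v_i · u_j) / (u_j · u_j)) · u_j.

Step by step this gives:
  u_1 = (3, -1, -3)
  u_2 = (11/19, -48/19, 27/19)
  u_3 = (144/83, 96/83, 112/83)

Orthogonality check:
  u_2 · u_1 = 0 (should be 0)
  u_3 · u_1 = 0 (should be 0)
  u_3 · u_2 = 0 (should be 0)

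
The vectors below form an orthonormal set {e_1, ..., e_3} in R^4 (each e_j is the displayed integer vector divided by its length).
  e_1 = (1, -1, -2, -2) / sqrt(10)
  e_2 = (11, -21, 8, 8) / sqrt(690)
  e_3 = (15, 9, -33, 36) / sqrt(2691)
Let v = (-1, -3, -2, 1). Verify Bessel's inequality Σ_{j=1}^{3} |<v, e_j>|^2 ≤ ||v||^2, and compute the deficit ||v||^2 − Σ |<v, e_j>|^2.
Σ |<v, e_j>|^2 = 224/39; ||v||^2 = 15; deficit = 361/39

Write each e_j = u_j / sqrt(<u_j, u_j>) where u_j is the displayed integer vector. Then <v, e_j> = <v, u_j> / sqrt(<u_j, u_j>), so |<v, e_j>|^2 = <v, u_j>^2 / <u_j, u_j>.
Coefficients: <v, e_1> = 4/sqrt(10), <v, e_2> = 44/sqrt(690), <v, e_3> = 60/sqrt(2691).
Square and sum: Σ |<v, e_j>|^2 = 224/39.
Compute ||v||^2 = v·v = 15.
Deficit = 15 − 224/39 = 361/39 ≥ 0, confirming Bessel's inequality. (The deficit equals ||v − Σ <v,e_j> e_j||^2, the squared distance from v to span{e_j}.)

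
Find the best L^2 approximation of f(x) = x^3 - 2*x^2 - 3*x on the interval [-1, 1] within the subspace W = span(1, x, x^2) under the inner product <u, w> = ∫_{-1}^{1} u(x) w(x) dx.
g(x) = -2*x^2 - 12*x/5

The best approximation g ∈ W is the orthogonal projection of f onto W. Writing g = a_0 + a_1 x + a_2 x^2, the coefficients solve the normal equations G · a = b where
  G_{ij} = <φ_i, φ_j> and b_i = <f, φ_i>, with φ_0 = 1, φ_1 = x, φ_2 = x^2.
G =
  [2, 0, 2/3]
  [0, 2/3, 0]
  [2/3, 0, 2/5],
b = (-4/3, -8/5, -4/5).
Solving gives a_0 = 0, a_1 = -12/5, a_2 = -2, so
  g(x) = -2*x^2 - 12*x/5.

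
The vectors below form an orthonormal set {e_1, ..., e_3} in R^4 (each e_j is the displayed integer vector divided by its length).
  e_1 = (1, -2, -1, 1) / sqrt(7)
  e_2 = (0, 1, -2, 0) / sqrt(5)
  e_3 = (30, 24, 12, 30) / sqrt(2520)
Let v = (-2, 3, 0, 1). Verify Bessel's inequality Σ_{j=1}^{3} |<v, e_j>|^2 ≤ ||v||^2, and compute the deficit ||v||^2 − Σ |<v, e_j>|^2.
Σ |<v, e_j>|^2 = 19/2; ||v||^2 = 14; deficit = 9/2

Write each e_j = u_j / sqrt(<u_j, u_j>) where u_j is the displayed integer vector. Then <v, e_j> = <v, u_j> / sqrt(<u_j, u_j>), so |<v, e_j>|^2 = <v, u_j>^2 / <u_j, u_j>.
Coefficients: <v, e_1> = -7/sqrt(7), <v, e_2> = 3/sqrt(5), <v, e_3> = 42/sqrt(2520).
Square and sum: Σ |<v, e_j>|^2 = 19/2.
Compute ||v||^2 = v·v = 14.
Deficit = 14 − 19/2 = 9/2 ≥ 0, confirming Bessel's inequality. (The deficit equals ||v − Σ <v,e_j> e_j||^2, the squared distance from v to span{e_j}.)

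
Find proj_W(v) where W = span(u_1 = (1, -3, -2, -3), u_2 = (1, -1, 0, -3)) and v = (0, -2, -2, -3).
proj_W(v) = (6/7, -17/7, -11/7, -18/7)

Set up U = [u_1 | ... | u_2] ∈ R^(4×2). The projector onto W = col(U) is P = U (U^T U)^(-1) U^T.
Compute U^T U =
  [23, 13]
  [13, 11],
and U^T v = (19, 11).
Solve U^T U · c = U^T v for the coefficients: c = (11/14, 1/14). The projection is proj_W(v) = U c.
Check: (v - proj_W(v)) · u_1 = 0  (should be 0).
Check: (v - proj_W(v)) · u_2 = 0  (should be 0).
Result: proj_W(v) = (6/7, -17/7, -11/7, -18/7).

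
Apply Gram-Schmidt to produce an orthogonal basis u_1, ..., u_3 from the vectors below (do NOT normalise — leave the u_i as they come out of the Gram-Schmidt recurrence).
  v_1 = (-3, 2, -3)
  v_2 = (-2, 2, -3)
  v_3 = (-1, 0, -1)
Orthogonal basis:
  u_1 = (-3, 2, -3)
  u_2 = (13/22, 3/11, -9/22)
  u_3 = (0, -6/13, -4/13)

Apply the Gram-Schmidt recurrence
  u_1 = v_1
  u_i = v_i − Σ_{j<i} ((v_i · u_j) / (u_j · u_j)) · u_j.

Step by step this gives:
  u_1 = (-3, 2, -3)
  u_2 = (13/22, 3/11, -9/22)
  u_3 = (0, -6/13, -4/13)

Orthogonality check:
  u_2 · u_1 = 0 (should be 0)
  u_3 · u_1 = 0 (should be 0)
  u_3 · u_2 = 0 (should be 0)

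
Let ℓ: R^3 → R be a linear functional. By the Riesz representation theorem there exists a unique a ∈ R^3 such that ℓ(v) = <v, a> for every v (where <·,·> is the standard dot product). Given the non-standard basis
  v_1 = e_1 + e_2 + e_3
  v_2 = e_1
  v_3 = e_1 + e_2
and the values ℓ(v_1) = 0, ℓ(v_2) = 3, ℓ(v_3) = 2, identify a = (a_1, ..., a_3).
a = (3, -1, -2)

Write a = (a_1, ..., a_3) in the standard basis. For each basis vector v_i, ℓ(v_i) = <v_i, a> is a linear equation in the a_j's. Collect the n equations into a matrix system V a = ℓ, where row i of V is v_i (expressed in the standard basis). Since V is invertible (lower-triangular with 1s on the diagonal, up to permutation), solve by back-substitution:
  V =
[[1, 1, 1],
 [1, 0, 0],
 [1, 1, 0]]
  V a = (0, 3, 2)
Solving gives a = (3, -1, -2).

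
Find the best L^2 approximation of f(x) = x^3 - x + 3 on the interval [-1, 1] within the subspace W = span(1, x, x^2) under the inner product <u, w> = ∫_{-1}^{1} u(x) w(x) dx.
g(x) = 3 - 2*x/5

The best approximation g ∈ W is the orthogonal projection of f onto W. Writing g = a_0 + a_1 x + a_2 x^2, the coefficients solve the normal equations G · a = b where
  G_{ij} = <φ_i, φ_j> and b_i = <f, φ_i>, with φ_0 = 1, φ_1 = x, φ_2 = x^2.
G =
  [2, 0, 2/3]
  [0, 2/3, 0]
  [2/3, 0, 2/5],
b = (6, -4/15, 2).
Solving gives a_0 = 3, a_1 = -2/5, a_2 = 0, so
  g(x) = 3 - 2*x/5.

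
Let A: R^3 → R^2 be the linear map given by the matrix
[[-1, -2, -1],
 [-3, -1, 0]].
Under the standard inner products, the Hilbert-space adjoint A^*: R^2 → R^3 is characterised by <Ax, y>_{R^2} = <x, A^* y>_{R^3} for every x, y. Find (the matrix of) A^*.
A^* = A^T =
[[-1, -3],
 [-2, -1],
 [-1, 0]]

For real matrices with standard dot products, the defining identity <Ax, y> = <x, A^* y> gives (Ax)^T y = x^T (A^*) y, i.e. x^T A^T y = x^T (A^*) y. Since this holds for all x, y, we must have A^* = A^T. Therefore
A^* =
[[-1, -3],
 [-2, -1],
 [-1, 0]].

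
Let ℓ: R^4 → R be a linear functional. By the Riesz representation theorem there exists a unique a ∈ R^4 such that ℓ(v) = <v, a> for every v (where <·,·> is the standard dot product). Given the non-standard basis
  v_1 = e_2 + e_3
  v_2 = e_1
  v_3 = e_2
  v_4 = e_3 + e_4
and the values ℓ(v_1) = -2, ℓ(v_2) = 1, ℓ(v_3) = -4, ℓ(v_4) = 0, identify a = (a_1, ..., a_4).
a = (1, -4, 2, -2)

Write a = (a_1, ..., a_4) in the standard basis. For each basis vector v_i, ℓ(v_i) = <v_i, a> is a linear equation in the a_j's. Collect the n equations into a matrix system V a = ℓ, where row i of V is v_i (expressed in the standard basis). Since V is invertible (lower-triangular with 1s on the diagonal, up to permutation), solve by back-substitution:
  V =
[[0, 1, 1, 0],
 [1, 0, 0, 0],
 [0, 1, 0, 0],
 [0, 0, 1, 1]]
  V a = (-2, 1, -4, 0)
Solving gives a = (1, -4, 2, -2).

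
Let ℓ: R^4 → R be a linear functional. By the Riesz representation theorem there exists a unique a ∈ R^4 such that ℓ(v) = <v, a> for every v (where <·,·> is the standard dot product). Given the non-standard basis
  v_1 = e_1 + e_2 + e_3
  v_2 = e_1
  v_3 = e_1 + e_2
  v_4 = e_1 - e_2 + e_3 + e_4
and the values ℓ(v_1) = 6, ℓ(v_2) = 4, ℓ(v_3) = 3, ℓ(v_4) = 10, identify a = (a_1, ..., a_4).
a = (4, -1, 3, 2)

Write a = (a_1, ..., a_4) in the standard basis. For each basis vector v_i, ℓ(v_i) = <v_i, a> is a linear equation in the a_j's. Collect the n equations into a matrix system V a = ℓ, where row i of V is v_i (expressed in the standard basis). Since V is invertible (lower-triangular with 1s on the diagonal, up to permutation), solve by back-substitution:
  V =
[[1, 1, 1, 0],
 [1, 0, 0, 0],
 [1, 1, 0, 0],
 [1, -1, 1, 1]]
  V a = (6, 4, 3, 10)
Solving gives a = (4, -1, 3, 2).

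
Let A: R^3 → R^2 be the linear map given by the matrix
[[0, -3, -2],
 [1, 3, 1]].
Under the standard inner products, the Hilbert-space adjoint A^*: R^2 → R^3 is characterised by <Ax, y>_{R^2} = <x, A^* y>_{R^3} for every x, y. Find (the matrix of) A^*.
A^* = A^T =
[[0, 1],
 [-3, 3],
 [-2, 1]]

For real matrices with standard dot products, the defining identity <Ax, y> = <x, A^* y> gives (Ax)^T y = x^T (A^*) y, i.e. x^T A^T y = x^T (A^*) y. Since this holds for all x, y, we must have A^* = A^T. Therefore
A^* =
[[0, 1],
 [-3, 3],
 [-2, 1]].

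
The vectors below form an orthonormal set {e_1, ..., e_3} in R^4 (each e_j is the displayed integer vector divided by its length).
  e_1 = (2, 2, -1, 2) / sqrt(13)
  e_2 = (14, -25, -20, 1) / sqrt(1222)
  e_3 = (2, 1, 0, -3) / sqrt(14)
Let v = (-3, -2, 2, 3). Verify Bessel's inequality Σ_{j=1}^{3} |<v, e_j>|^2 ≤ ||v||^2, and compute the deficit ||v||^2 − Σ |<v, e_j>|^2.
Σ |<v, e_j>|^2 = 7929/329; ||v||^2 = 26; deficit = 625/329

Write each e_j = u_j / sqrt(<u_j, u_j>) where u_j is the displayed integer vector. Then <v, e_j> = <v, u_j> / sqrt(<u_j, u_j>), so |<v, e_j>|^2 = <v, u_j>^2 / <u_j, u_j>.
Coefficients: <v, e_1> = -6/sqrt(13), <v, e_2> = -29/sqrt(1222), <v, e_3> = -17/sqrt(14).
Square and sum: Σ |<v, e_j>|^2 = 7929/329.
Compute ||v||^2 = v·v = 26.
Deficit = 26 − 7929/329 = 625/329 ≥ 0, confirming Bessel's inequality. (The deficit equals ||v − Σ <v,e_j> e_j||^2, the squared distance from v to span{e_j}.)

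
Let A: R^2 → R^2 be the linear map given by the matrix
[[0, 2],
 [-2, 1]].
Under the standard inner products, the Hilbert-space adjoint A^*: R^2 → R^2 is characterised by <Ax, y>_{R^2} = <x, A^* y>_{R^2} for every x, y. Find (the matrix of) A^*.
A^* = A^T =
[[0, -2],
 [2, 1]]

For real matrices with standard dot products, the defining identity <Ax, y> = <x, A^* y> gives (Ax)^T y = x^T (A^*) y, i.e. x^T A^T y = x^T (A^*) y. Since this holds for all x, y, we must have A^* = A^T. Therefore
A^* =
[[0, -2],
 [2, 1]].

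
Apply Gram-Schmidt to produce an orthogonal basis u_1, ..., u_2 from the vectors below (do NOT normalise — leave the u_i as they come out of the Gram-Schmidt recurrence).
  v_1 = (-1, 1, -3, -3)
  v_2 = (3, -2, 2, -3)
Orthogonal basis:
  u_1 = (-1, 1, -3, -3)
  u_2 = (29/10, -19/10, 17/10, -33/10)

Apply the Gram-Schmidt recurrence
  u_1 = v_1
  u_i = v_i − Σ_{j<i} ((v_i · u_j) / (u_j · u_j)) · u_j.

Step by step this gives:
  u_1 = (-1, 1, -3, -3)
  u_2 = (29/10, -19/10, 17/10, -33/10)

Orthogonality check:
  u_2 · u_1 = 0 (should be 0)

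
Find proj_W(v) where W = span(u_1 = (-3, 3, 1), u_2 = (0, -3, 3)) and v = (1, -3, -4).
proj_W(v) = (3, -3/2, -5/2)

Set up U = [u_1 | ... | u_2] ∈ R^(3×2). The projector onto W = col(U) is P = U (U^T U)^(-1) U^T.
Compute U^T U =
  [19, -6]
  [-6, 18],
and U^T v = (-16, -3).
Solve U^T U · c = U^T v for the coefficients: c = (-1, -1/2). The projection is proj_W(v) = U c.
Check: (v - proj_W(v)) · u_1 = 0  (should be 0).
Check: (v - proj_W(v)) · u_2 = 0  (should be 0).
Result: proj_W(v) = (3, -3/2, -5/2).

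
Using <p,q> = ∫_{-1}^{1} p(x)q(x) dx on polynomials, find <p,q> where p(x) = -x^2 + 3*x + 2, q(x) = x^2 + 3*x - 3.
<p,q> = -46/15

Expand the product: p(x)·q(x) = -x^4 + 14*x^2 - 3*x - 6.
∫_{-1}^{1} of each monomial x^k gives [2/(k+1) if k even, 0 if k odd]. Integrating term-by-term (or equivalently evaluating the antiderivative F(x) = -x^5/5 + 14*x^3/3 - 3*x^2/2 - 6*x at the endpoints):
  F(1) − F(−1) = -91/30 − (1/30) = -46/15.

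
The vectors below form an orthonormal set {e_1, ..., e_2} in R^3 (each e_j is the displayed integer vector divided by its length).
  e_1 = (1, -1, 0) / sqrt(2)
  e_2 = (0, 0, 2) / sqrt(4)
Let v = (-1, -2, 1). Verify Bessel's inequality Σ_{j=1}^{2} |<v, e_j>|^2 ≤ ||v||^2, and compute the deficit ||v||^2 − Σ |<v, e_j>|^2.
Σ |<v, e_j>|^2 = 3/2; ||v||^2 = 6; deficit = 9/2

Write each e_j = u_j / sqrt(<u_j, u_j>) where u_j is the displayed integer vector. Then <v, e_j> = <v, u_j> / sqrt(<u_j, u_j>), so |<v, e_j>|^2 = <v, u_j>^2 / <u_j, u_j>.
Coefficients: <v, e_1> = 1/sqrt(2), <v, e_2> = 2/sqrt(4).
Square and sum: Σ |<v, e_j>|^2 = 3/2.
Compute ||v||^2 = v·v = 6.
Deficit = 6 − 3/2 = 9/2 ≥ 0, confirming Bessel's inequality. (The deficit equals ||v − Σ <v,e_j> e_j||^2, the squared distance from v to span{e_j}.)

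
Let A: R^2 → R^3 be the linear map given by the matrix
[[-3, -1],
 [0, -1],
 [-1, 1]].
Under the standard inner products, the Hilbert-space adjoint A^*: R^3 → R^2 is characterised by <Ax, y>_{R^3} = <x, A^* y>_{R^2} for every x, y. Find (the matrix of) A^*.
A^* = A^T =
[[-3, 0, -1],
 [-1, -1, 1]]

For real matrices with standard dot products, the defining identity <Ax, y> = <x, A^* y> gives (Ax)^T y = x^T (A^*) y, i.e. x^T A^T y = x^T (A^*) y. Since this holds for all x, y, we must have A^* = A^T. Therefore
A^* =
[[-3, 0, -1],
 [-1, -1, 1]].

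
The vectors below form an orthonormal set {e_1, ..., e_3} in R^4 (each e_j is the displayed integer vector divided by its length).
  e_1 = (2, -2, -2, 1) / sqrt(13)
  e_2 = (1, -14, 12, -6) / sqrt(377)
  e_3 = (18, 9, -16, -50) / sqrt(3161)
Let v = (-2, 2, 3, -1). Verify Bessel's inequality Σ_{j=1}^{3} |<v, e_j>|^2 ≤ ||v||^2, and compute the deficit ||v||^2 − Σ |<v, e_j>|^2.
Σ |<v, e_j>|^2 = 1937/109; ||v||^2 = 18; deficit = 25/109

Write each e_j = u_j / sqrt(<u_j, u_j>) where u_j is the displayed integer vector. Then <v, e_j> = <v, u_j> / sqrt(<u_j, u_j>), so |<v, e_j>|^2 = <v, u_j>^2 / <u_j, u_j>.
Coefficients: <v, e_1> = -15/sqrt(13), <v, e_2> = 12/sqrt(377), <v, e_3> = -16/sqrt(3161).
Square and sum: Σ |<v, e_j>|^2 = 1937/109.
Compute ||v||^2 = v·v = 18.
Deficit = 18 − 1937/109 = 25/109 ≥ 0, confirming Bessel's inequality. (The deficit equals ||v − Σ <v,e_j> e_j||^2, the squared distance from v to span{e_j}.)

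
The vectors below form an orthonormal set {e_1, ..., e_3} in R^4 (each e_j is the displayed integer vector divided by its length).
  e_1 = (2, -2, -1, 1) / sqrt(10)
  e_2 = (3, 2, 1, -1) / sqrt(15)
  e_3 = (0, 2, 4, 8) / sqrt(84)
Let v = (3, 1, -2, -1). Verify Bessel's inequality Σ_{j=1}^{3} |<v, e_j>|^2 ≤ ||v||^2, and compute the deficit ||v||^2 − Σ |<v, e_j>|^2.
Σ |<v, e_j>|^2 = 23/2; ||v||^2 = 15; deficit = 7/2

Write each e_j = u_j / sqrt(<u_j, u_j>) where u_j is the displayed integer vector. Then <v, e_j> = <v, u_j> / sqrt(<u_j, u_j>), so |<v, e_j>|^2 = <v, u_j>^2 / <u_j, u_j>.
Coefficients: <v, e_1> = 5/sqrt(10), <v, e_2> = 10/sqrt(15), <v, e_3> = -14/sqrt(84).
Square and sum: Σ |<v, e_j>|^2 = 23/2.
Compute ||v||^2 = v·v = 15.
Deficit = 15 − 23/2 = 7/2 ≥ 0, confirming Bessel's inequality. (The deficit equals ||v − Σ <v,e_j> e_j||^2, the squared distance from v to span{e_j}.)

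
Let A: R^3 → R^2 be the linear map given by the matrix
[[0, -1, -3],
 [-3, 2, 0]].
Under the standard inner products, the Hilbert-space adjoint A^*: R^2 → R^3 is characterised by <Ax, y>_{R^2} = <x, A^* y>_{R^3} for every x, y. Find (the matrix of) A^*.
A^* = A^T =
[[0, -3],
 [-1, 2],
 [-3, 0]]

For real matrices with standard dot products, the defining identity <Ax, y> = <x, A^* y> gives (Ax)^T y = x^T (A^*) y, i.e. x^T A^T y = x^T (A^*) y. Since this holds for all x, y, we must have A^* = A^T. Therefore
A^* =
[[0, -3],
 [-1, 2],
 [-3, 0]].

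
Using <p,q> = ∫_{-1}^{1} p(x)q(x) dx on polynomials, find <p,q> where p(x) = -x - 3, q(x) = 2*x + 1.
<p,q> = -22/3

Expand the product: p(x)·q(x) = -2*x^2 - 7*x - 3.
∫_{-1}^{1} of each monomial x^k gives [2/(k+1) if k even, 0 if k odd]. Integrating term-by-term (or equivalently evaluating the antiderivative F(x) = -2*x^3/3 - 7*x^2/2 - 3*x at the endpoints):
  F(1) − F(−1) = -43/6 − (1/6) = -22/3.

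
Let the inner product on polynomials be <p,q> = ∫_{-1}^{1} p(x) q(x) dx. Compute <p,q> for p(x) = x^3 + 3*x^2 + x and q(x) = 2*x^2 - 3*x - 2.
<p,q> = -24/5

Expand the product: p(x)·q(x) = 2*x^5 + 3*x^4 - 9*x^3 - 9*x^2 - 2*x.
∫_{-1}^{1} of each monomial x^k gives [2/(k+1) if k even, 0 if k odd]. Integrating term-by-term (or equivalently evaluating the antiderivative F(x) = x^6/3 + 3*x^5/5 - 9*x^4/4 - 3*x^3 - x^2 at the endpoints):
  F(1) − F(−1) = -319/60 − (-31/60) = -24/5.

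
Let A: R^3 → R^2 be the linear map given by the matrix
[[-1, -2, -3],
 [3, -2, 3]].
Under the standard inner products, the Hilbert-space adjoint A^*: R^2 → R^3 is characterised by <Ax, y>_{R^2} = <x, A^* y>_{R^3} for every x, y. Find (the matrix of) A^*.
A^* = A^T =
[[-1, 3],
 [-2, -2],
 [-3, 3]]

For real matrices with standard dot products, the defining identity <Ax, y> = <x, A^* y> gives (Ax)^T y = x^T (A^*) y, i.e. x^T A^T y = x^T (A^*) y. Since this holds for all x, y, we must have A^* = A^T. Therefore
A^* =
[[-1, 3],
 [-2, -2],
 [-3, 3]].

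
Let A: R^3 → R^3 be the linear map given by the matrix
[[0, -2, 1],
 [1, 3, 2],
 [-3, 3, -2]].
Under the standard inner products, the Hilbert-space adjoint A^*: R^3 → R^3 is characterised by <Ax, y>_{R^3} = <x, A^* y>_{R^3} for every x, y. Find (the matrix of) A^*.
A^* = A^T =
[[0, 1, -3],
 [-2, 3, 3],
 [1, 2, -2]]

For real matrices with standard dot products, the defining identity <Ax, y> = <x, A^* y> gives (Ax)^T y = x^T (A^*) y, i.e. x^T A^T y = x^T (A^*) y. Since this holds for all x, y, we must have A^* = A^T. Therefore
A^* =
[[0, 1, -3],
 [-2, 3, 3],
 [1, 2, -2]].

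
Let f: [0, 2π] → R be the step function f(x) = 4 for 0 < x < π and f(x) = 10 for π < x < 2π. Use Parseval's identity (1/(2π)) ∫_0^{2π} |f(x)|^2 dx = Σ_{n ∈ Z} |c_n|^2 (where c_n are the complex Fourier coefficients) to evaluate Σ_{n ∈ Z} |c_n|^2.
Σ |c_n|^2 = 58

Parseval equates the L^2 energy of f (normalised by 1/(2π)) with the ℓ^2 sum of its Fourier coefficients: (1/(2π)) ∫_0^{2π} |f|^2 = Σ |c_n|^2.
Compute the left side: (1/(2π)) [∫_0^π 4^2 dx + ∫_π^{2π} 10^2 dx] = (1/(2π)) · (16π + 100π) = (16 + 100)/2 = 58.
So Σ_{n ∈ Z} |c_n|^2 = 58.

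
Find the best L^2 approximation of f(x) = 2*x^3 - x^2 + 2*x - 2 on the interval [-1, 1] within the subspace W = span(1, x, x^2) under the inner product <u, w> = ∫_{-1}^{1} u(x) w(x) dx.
g(x) = -x^2 + 16*x/5 - 2

The best approximation g ∈ W is the orthogonal projection of f onto W. Writing g = a_0 + a_1 x + a_2 x^2, the coefficients solve the normal equations G · a = b where
  G_{ij} = <φ_i, φ_j> and b_i = <f, φ_i>, with φ_0 = 1, φ_1 = x, φ_2 = x^2.
G =
  [2, 0, 2/3]
  [0, 2/3, 0]
  [2/3, 0, 2/5],
b = (-14/3, 32/15, -26/15).
Solving gives a_0 = -2, a_1 = 16/5, a_2 = -1, so
  g(x) = -x^2 + 16*x/5 - 2.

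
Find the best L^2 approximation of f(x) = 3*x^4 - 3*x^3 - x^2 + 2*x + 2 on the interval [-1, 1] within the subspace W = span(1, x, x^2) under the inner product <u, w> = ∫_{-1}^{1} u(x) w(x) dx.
g(x) = 11*x^2/7 + x/5 + 61/35

The best approximation g ∈ W is the orthogonal projection of f onto W. Writing g = a_0 + a_1 x + a_2 x^2, the coefficients solve the normal equations G · a = b where
  G_{ij} = <φ_i, φ_j> and b_i = <f, φ_i>, with φ_0 = 1, φ_1 = x, φ_2 = x^2.
G =
  [2, 0, 2/3]
  [0, 2/3, 0]
  [2/3, 0, 2/5],
b = (68/15, 2/15, 188/105).
Solving gives a_0 = 61/35, a_1 = 1/5, a_2 = 11/7, so
  g(x) = 11*x^2/7 + x/5 + 61/35.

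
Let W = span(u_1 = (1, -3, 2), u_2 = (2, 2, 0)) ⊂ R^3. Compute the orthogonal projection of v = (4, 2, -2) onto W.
proj_W(v) = (3, 3, 0)

Set up U = [u_1 | ... | u_2] ∈ R^(3×2). The projector onto W = col(U) is P = U (U^T U)^(-1) U^T.
Compute U^T U =
  [14, -4]
  [-4, 8],
and U^T v = (-6, 12).
Solve U^T U · c = U^T v for the coefficients: c = (0, 3/2). The projection is proj_W(v) = U c.
Check: (v - proj_W(v)) · u_1 = 0  (should be 0).
Check: (v - proj_W(v)) · u_2 = 0  (should be 0).
Result: proj_W(v) = (3, 3, 0).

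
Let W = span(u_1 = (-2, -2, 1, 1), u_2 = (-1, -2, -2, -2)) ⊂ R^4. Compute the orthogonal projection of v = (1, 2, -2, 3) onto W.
proj_W(v) = (9/7, 37/21, 23/42, 23/42)

Set up U = [u_1 | ... | u_2] ∈ R^(4×2). The projector onto W = col(U) is P = U (U^T U)^(-1) U^T.
Compute U^T U =
  [10, 2]
  [2, 13],
and U^T v = (-5, -7).
Solve U^T U · c = U^T v for the coefficients: c = (-17/42, -10/21). The projection is proj_W(v) = U c.
Check: (v - proj_W(v)) · u_1 = 0  (should be 0).
Check: (v - proj_W(v)) · u_2 = 0  (should be 0).
Result: proj_W(v) = (9/7, 37/21, 23/42, 23/42).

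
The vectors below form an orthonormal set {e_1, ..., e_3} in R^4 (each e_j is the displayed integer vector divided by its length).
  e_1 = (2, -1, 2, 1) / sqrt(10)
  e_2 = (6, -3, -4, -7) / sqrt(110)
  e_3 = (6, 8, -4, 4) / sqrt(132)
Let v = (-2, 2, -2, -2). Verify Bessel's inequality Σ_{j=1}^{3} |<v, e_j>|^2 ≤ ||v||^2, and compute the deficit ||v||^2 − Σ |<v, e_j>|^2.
Σ |<v, e_j>|^2 = 44/3; ||v||^2 = 16; deficit = 4/3

Write each e_j = u_j / sqrt(<u_j, u_j>) where u_j is the displayed integer vector. Then <v, e_j> = <v, u_j> / sqrt(<u_j, u_j>), so |<v, e_j>|^2 = <v, u_j>^2 / <u_j, u_j>.
Coefficients: <v, e_1> = -12/sqrt(10), <v, e_2> = 4/sqrt(110), <v, e_3> = 4/sqrt(132).
Square and sum: Σ |<v, e_j>|^2 = 44/3.
Compute ||v||^2 = v·v = 16.
Deficit = 16 − 44/3 = 4/3 ≥ 0, confirming Bessel's inequality. (The deficit equals ||v − Σ <v,e_j> e_j||^2, the squared distance from v to span{e_j}.)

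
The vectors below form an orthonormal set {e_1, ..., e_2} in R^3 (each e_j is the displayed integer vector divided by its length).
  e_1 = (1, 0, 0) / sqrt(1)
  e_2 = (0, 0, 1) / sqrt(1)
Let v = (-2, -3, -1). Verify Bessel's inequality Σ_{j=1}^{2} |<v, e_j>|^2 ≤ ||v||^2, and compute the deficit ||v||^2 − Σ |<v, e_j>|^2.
Σ |<v, e_j>|^2 = 5; ||v||^2 = 14; deficit = 9

Write each e_j = u_j / sqrt(<u_j, u_j>) where u_j is the displayed integer vector. Then <v, e_j> = <v, u_j> / sqrt(<u_j, u_j>), so |<v, e_j>|^2 = <v, u_j>^2 / <u_j, u_j>.
Coefficients: <v, e_1> = -2/sqrt(1), <v, e_2> = -1/sqrt(1).
Square and sum: Σ |<v, e_j>|^2 = 5.
Compute ||v||^2 = v·v = 14.
Deficit = 14 − 5 = 9 ≥ 0, confirming Bessel's inequality. (The deficit equals ||v − Σ <v,e_j> e_j||^2, the squared distance from v to span{e_j}.)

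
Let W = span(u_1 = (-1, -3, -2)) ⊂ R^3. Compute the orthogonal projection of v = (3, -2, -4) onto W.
proj_W(v) = (-11/14, -33/14, -11/7)

Set up U = [u_1 | ... | u_1] ∈ R^(3×1). The projector onto W = col(U) is P = U (U^T U)^(-1) U^T.
Compute U^T U =
  [14],
and U^T v = (11).
Solve U^T U · c = U^T v for the coefficients: c = (11/14). The projection is proj_W(v) = U c.
Check: (v - proj_W(v)) · u_1 = 0  (should be 0).
Result: proj_W(v) = (-11/14, -33/14, -11/7).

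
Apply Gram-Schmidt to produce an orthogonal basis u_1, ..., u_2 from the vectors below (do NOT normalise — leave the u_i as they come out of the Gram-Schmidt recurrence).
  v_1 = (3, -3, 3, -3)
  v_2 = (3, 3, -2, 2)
Orthogonal basis:
  u_1 = (3, -3, 3, -3)
  u_2 = (4, 2, -1, 1)

Apply the Gram-Schmidt recurrence
  u_1 = v_1
  u_i = v_i − Σ_{j<i} ((v_i · u_j) / (u_j · u_j)) · u_j.

Step by step this gives:
  u_1 = (3, -3, 3, -3)
  u_2 = (4, 2, -1, 1)

Orthogonality check:
  u_2 · u_1 = 0 (should be 0)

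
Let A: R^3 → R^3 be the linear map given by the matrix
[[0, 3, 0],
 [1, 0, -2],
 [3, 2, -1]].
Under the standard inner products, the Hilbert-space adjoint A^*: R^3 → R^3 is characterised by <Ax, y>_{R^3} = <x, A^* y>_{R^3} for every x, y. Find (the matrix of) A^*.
A^* = A^T =
[[0, 1, 3],
 [3, 0, 2],
 [0, -2, -1]]

For real matrices with standard dot products, the defining identity <Ax, y> = <x, A^* y> gives (Ax)^T y = x^T (A^*) y, i.e. x^T A^T y = x^T (A^*) y. Since this holds for all x, y, we must have A^* = A^T. Therefore
A^* =
[[0, 1, 3],
 [3, 0, 2],
 [0, -2, -1]].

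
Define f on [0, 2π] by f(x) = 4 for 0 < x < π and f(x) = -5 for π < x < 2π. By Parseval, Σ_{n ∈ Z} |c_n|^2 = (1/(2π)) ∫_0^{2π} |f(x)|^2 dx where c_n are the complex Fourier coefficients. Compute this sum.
Σ |c_n|^2 = 41/2

Parseval equates the L^2 energy of f (normalised by 1/(2π)) with the ℓ^2 sum of its Fourier coefficients: (1/(2π)) ∫_0^{2π} |f|^2 = Σ |c_n|^2.
Compute the left side: (1/(2π)) [∫_0^π 4^2 dx + ∫_π^{2π} (-5)^2 dx] = (1/(2π)) · (16π + 25π) = (16 + 25)/2 = 41/2.
So Σ_{n ∈ Z} |c_n|^2 = 41/2.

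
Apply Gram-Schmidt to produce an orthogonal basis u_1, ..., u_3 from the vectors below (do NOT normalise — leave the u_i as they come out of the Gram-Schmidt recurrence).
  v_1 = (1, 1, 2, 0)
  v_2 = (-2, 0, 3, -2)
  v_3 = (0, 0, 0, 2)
Orthogonal basis:
  u_1 = (1, 1, 2, 0)
  u_2 = (-8/3, -2/3, 5/3, -2)
  u_3 = (-32/43, -8/43, 20/43, 62/43)

Apply the Gram-Schmidt recurrence
  u_1 = v_1
  u_i = v_i − Σ_{j<i} ((v_i · u_j) / (u_j · u_j)) · u_j.

Step by step this gives:
  u_1 = (1, 1, 2, 0)
  u_2 = (-8/3, -2/3, 5/3, -2)
  u_3 = (-32/43, -8/43, 20/43, 62/43)

Orthogonality check:
  u_2 · u_1 = 0 (should be 0)
  u_3 · u_1 = 0 (should be 0)
  u_3 · u_2 = 0 (should be 0)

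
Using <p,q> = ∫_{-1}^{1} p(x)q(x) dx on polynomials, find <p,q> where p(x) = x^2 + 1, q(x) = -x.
<p,q> = 0

Expand the product: p(x)·q(x) = -x^3 - x.
∫_{-1}^{1} of each monomial x^k gives [2/(k+1) if k even, 0 if k odd]. Integrating term-by-term (or equivalently evaluating the antiderivative F(x) = -x^4/4 - x^2/2 at the endpoints):
  F(1) − F(−1) = -3/4 − (-3/4) = 0.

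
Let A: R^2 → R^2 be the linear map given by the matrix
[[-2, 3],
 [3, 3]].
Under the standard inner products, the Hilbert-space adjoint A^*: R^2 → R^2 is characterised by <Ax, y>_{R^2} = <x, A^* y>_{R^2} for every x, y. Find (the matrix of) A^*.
A^* = A^T =
[[-2, 3],
 [3, 3]]

For real matrices with standard dot products, the defining identity <Ax, y> = <x, A^* y> gives (Ax)^T y = x^T (A^*) y, i.e. x^T A^T y = x^T (A^*) y. Since this holds for all x, y, we must have A^* = A^T. Therefore
A^* =
[[-2, 3],
 [3, 3]].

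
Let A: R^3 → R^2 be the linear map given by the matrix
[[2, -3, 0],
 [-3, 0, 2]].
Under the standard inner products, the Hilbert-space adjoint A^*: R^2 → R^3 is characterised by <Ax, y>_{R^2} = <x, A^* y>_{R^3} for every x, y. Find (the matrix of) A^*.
A^* = A^T =
[[2, -3],
 [-3, 0],
 [0, 2]]

For real matrices with standard dot products, the defining identity <Ax, y> = <x, A^* y> gives (Ax)^T y = x^T (A^*) y, i.e. x^T A^T y = x^T (A^*) y. Since this holds for all x, y, we must have A^* = A^T. Therefore
A^* =
[[2, -3],
 [-3, 0],
 [0, 2]].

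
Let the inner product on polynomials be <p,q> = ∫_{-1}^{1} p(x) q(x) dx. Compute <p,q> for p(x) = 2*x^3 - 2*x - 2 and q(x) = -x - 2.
<p,q> = 128/15

Expand the product: p(x)·q(x) = -2*x^4 - 4*x^3 + 2*x^2 + 6*x + 4.
∫_{-1}^{1} of each monomial x^k gives [2/(k+1) if k even, 0 if k odd]. Integrating term-by-term (or equivalently evaluating the antiderivative F(x) = -2*x^5/5 - x^4 + 2*x^3/3 + 3*x^2 + 4*x at the endpoints):
  F(1) − F(−1) = 94/15 − (-34/15) = 128/15.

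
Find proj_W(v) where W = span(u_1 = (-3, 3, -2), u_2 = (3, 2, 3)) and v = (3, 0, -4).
proj_W(v) = (-6/31, -297/403, -127/403)

Set up U = [u_1 | ... | u_2] ∈ R^(3×2). The projector onto W = col(U) is P = U (U^T U)^(-1) U^T.
Compute U^T U =
  [22, -9]
  [-9, 22],
and U^T v = (-1, -3).
Solve U^T U · c = U^T v for the coefficients: c = (-49/403, -75/403). The projection is proj_W(v) = U c.
Check: (v - proj_W(v)) · u_1 = 0  (should be 0).
Check: (v - proj_W(v)) · u_2 = 0  (should be 0).
Result: proj_W(v) = (-6/31, -297/403, -127/403).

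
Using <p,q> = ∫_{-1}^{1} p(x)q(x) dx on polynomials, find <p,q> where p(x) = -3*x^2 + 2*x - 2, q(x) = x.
<p,q> = 4/3

Expand the product: p(x)·q(x) = -3*x^3 + 2*x^2 - 2*x.
∫_{-1}^{1} of each monomial x^k gives [2/(k+1) if k even, 0 if k odd]. Integrating term-by-term (or equivalently evaluating the antiderivative F(x) = -3*x^4/4 + 2*x^3/3 - x^2 at the endpoints):
  F(1) − F(−1) = -13/12 − (-29/12) = 4/3.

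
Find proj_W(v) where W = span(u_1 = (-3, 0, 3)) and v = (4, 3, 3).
proj_W(v) = (1/2, 0, -1/2)

Set up U = [u_1 | ... | u_1] ∈ R^(3×1). The projector onto W = col(U) is P = U (U^T U)^(-1) U^T.
Compute U^T U =
  [18],
and U^T v = (-3).
Solve U^T U · c = U^T v for the coefficients: c = (-1/6). The projection is proj_W(v) = U c.
Check: (v - proj_W(v)) · u_1 = 0  (should be 0).
Result: proj_W(v) = (1/2, 0, -1/2).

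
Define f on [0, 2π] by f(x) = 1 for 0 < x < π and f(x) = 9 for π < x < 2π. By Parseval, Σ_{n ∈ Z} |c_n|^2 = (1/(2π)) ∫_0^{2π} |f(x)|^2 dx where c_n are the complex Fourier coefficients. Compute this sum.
Σ |c_n|^2 = 41

Parseval equates the L^2 energy of f (normalised by 1/(2π)) with the ℓ^2 sum of its Fourier coefficients: (1/(2π)) ∫_0^{2π} |f|^2 = Σ |c_n|^2.
Compute the left side: (1/(2π)) [∫_0^π 1^2 dx + ∫_π^{2π} 9^2 dx] = (1/(2π)) · (1π + 81π) = (1 + 81)/2 = 41.
So Σ_{n ∈ Z} |c_n|^2 = 41.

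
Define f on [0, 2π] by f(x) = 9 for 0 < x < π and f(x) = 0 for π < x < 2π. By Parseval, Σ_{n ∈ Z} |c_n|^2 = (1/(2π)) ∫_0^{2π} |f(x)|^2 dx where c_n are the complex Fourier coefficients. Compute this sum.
Σ |c_n|^2 = 81/2

Parseval equates the L^2 energy of f (normalised by 1/(2π)) with the ℓ^2 sum of its Fourier coefficients: (1/(2π)) ∫_0^{2π} |f|^2 = Σ |c_n|^2.
Compute the left side: (1/(2π)) [∫_0^π 9^2 dx + ∫_π^{2π} 0^2 dx] = (1/(2π)) · (81π + 0π) = (81 + 0)/2 = 81/2.
So Σ_{n ∈ Z} |c_n|^2 = 81/2.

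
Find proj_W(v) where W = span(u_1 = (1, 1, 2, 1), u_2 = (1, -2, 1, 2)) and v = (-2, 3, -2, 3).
proj_W(v) = (-16/61, 68/61, -4/61, -44/61)

Set up U = [u_1 | ... | u_2] ∈ R^(4×2). The projector onto W = col(U) is P = U (U^T U)^(-1) U^T.
Compute U^T U =
  [7, 3]
  [3, 10],
and U^T v = (0, -4).
Solve U^T U · c = U^T v for the coefficients: c = (12/61, -28/61). The projection is proj_W(v) = U c.
Check: (v - proj_W(v)) · u_1 = 0  (should be 0).
Check: (v - proj_W(v)) · u_2 = 0  (should be 0).
Result: proj_W(v) = (-16/61, 68/61, -4/61, -44/61).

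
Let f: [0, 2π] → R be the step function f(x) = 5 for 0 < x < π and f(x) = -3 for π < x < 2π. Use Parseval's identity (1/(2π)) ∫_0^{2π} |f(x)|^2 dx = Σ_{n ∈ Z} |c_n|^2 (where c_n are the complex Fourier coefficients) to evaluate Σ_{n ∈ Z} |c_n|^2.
Σ |c_n|^2 = 17

Parseval equates the L^2 energy of f (normalised by 1/(2π)) with the ℓ^2 sum of its Fourier coefficients: (1/(2π)) ∫_0^{2π} |f|^2 = Σ |c_n|^2.
Compute the left side: (1/(2π)) [∫_0^π 5^2 dx + ∫_π^{2π} (-3)^2 dx] = (1/(2π)) · (25π + 9π) = (25 + 9)/2 = 17.
So Σ_{n ∈ Z} |c_n|^2 = 17.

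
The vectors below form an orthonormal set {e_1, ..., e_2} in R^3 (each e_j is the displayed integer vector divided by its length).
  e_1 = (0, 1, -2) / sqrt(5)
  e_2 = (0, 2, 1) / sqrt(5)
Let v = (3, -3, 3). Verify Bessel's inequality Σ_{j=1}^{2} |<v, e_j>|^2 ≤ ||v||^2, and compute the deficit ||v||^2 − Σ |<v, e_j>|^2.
Σ |<v, e_j>|^2 = 18; ||v||^2 = 27; deficit = 9

Write each e_j = u_j / sqrt(<u_j, u_j>) where u_j is the displayed integer vector. Then <v, e_j> = <v, u_j> / sqrt(<u_j, u_j>), so |<v, e_j>|^2 = <v, u_j>^2 / <u_j, u_j>.
Coefficients: <v, e_1> = -9/sqrt(5), <v, e_2> = -3/sqrt(5).
Square and sum: Σ |<v, e_j>|^2 = 18.
Compute ||v||^2 = v·v = 27.
Deficit = 27 − 18 = 9 ≥ 0, confirming Bessel's inequality. (The deficit equals ||v − Σ <v,e_j> e_j||^2, the squared distance from v to span{e_j}.)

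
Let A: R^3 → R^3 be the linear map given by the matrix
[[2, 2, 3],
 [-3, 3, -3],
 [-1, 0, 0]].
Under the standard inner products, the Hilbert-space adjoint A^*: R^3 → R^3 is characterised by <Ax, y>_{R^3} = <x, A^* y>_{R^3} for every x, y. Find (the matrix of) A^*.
A^* = A^T =
[[2, -3, -1],
 [2, 3, 0],
 [3, -3, 0]]

For real matrices with standard dot products, the defining identity <Ax, y> = <x, A^* y> gives (Ax)^T y = x^T (A^*) y, i.e. x^T A^T y = x^T (A^*) y. Since this holds for all x, y, we must have A^* = A^T. Therefore
A^* =
[[2, -3, -1],
 [2, 3, 0],
 [3, -3, 0]].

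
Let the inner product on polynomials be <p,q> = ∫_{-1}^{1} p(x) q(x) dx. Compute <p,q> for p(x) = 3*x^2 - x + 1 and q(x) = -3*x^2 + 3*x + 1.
<p,q> = -18/5

Expand the product: p(x)·q(x) = -9*x^4 + 12*x^3 - 3*x^2 + 2*x + 1.
∫_{-1}^{1} of each monomial x^k gives [2/(k+1) if k even, 0 if k odd]. Integrating term-by-term (or equivalently evaluating the antiderivative F(x) = -9*x^5/5 + 3*x^4 - x^3 + x^2 + x at the endpoints):
  F(1) − F(−1) = 11/5 − (29/5) = -18/5.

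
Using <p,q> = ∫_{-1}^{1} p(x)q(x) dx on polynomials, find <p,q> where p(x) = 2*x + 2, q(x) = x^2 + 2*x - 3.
<p,q> = -8

Expand the product: p(x)·q(x) = 2*x^3 + 6*x^2 - 2*x - 6.
∫_{-1}^{1} of each monomial x^k gives [2/(k+1) if k even, 0 if k odd]. Integrating term-by-term (or equivalently evaluating the antiderivative F(x) = x^4/2 + 2*x^3 - x^2 - 6*x at the endpoints):
  F(1) − F(−1) = -9/2 − (7/2) = -8.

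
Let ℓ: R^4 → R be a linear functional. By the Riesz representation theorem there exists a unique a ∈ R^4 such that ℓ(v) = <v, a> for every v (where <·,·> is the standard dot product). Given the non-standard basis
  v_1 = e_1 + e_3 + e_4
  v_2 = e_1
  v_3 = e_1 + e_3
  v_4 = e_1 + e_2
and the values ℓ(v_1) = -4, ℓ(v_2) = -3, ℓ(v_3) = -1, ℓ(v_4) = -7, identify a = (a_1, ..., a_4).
a = (-3, -4, 2, -3)

Write a = (a_1, ..., a_4) in the standard basis. For each basis vector v_i, ℓ(v_i) = <v_i, a> is a linear equation in the a_j's. Collect the n equations into a matrix system V a = ℓ, where row i of V is v_i (expressed in the standard basis). Since V is invertible (lower-triangular with 1s on the diagonal, up to permutation), solve by back-substitution:
  V =
[[1, 0, 1, 1],
 [1, 0, 0, 0],
 [1, 0, 1, 0],
 [1, 1, 0, 0]]
  V a = (-4, -3, -1, -7)
Solving gives a = (-3, -4, 2, -3).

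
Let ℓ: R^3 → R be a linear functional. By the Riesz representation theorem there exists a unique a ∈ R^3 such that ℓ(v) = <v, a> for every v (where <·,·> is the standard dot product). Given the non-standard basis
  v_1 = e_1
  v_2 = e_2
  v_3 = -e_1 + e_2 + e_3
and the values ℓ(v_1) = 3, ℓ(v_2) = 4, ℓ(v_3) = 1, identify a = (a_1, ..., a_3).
a = (3, 4, 0)

Write a = (a_1, ..., a_3) in the standard basis. For each basis vector v_i, ℓ(v_i) = <v_i, a> is a linear equation in the a_j's. Collect the n equations into a matrix system V a = ℓ, where row i of V is v_i (expressed in the standard basis). Since V is invertible (lower-triangular with 1s on the diagonal, up to permutation), solve by back-substitution:
  V =
[[1, 0, 0],
 [0, 1, 0],
 [-1, 1, 1]]
  V a = (3, 4, 1)
Solving gives a = (3, 4, 0).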